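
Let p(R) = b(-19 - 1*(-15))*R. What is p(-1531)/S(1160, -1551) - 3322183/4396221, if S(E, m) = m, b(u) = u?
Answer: -10691721079/2272846257 ≈ -4.7041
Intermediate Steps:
p(R) = -4*R (p(R) = (-19 - 1*(-15))*R = (-19 + 15)*R = -4*R)
p(-1531)/S(1160, -1551) - 3322183/4396221 = -4*(-1531)/(-1551) - 3322183/4396221 = 6124*(-1/1551) - 3322183*1/4396221 = -6124/1551 - 3322183/4396221 = -10691721079/2272846257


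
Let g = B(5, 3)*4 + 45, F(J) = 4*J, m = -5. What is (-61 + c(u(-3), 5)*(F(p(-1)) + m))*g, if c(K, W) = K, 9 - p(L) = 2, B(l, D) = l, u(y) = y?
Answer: -8450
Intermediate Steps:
p(L) = 7 (p(L) = 9 - 1*2 = 9 - 2 = 7)
g = 65 (g = 5*4 + 45 = 20 + 45 = 65)
(-61 + c(u(-3), 5)*(F(p(-1)) + m))*g = (-61 - 3*(4*7 - 5))*65 = (-61 - 3*(28 - 5))*65 = (-61 - 3*23)*65 = (-61 - 69)*65 = -130*65 = -8450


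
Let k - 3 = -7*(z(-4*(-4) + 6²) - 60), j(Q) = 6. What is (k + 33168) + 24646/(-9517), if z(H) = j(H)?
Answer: 319261187/9517 ≈ 33546.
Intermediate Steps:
z(H) = 6
k = 381 (k = 3 - 7*(6 - 60) = 3 - 7*(-54) = 3 + 378 = 381)
(k + 33168) + 24646/(-9517) = (381 + 33168) + 24646/(-9517) = 33549 + 24646*(-1/9517) = 33549 - 24646/9517 = 319261187/9517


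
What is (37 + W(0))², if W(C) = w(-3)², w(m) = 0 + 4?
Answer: 2809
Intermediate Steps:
w(m) = 4
W(C) = 16 (W(C) = 4² = 16)
(37 + W(0))² = (37 + 16)² = 53² = 2809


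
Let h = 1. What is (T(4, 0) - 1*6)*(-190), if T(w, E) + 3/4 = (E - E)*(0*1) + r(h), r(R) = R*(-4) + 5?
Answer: 2185/2 ≈ 1092.5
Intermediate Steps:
r(R) = 5 - 4*R (r(R) = -4*R + 5 = 5 - 4*R)
T(w, E) = ¼ (T(w, E) = -¾ + ((E - E)*(0*1) + (5 - 4*1)) = -¾ + (0*0 + (5 - 4)) = -¾ + (0 + 1) = -¾ + 1 = ¼)
(T(4, 0) - 1*6)*(-190) = (¼ - 1*6)*(-190) = (¼ - 6)*(-190) = -23/4*(-190) = 2185/2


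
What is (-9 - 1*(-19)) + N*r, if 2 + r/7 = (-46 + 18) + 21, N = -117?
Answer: 7381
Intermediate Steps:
r = -63 (r = -14 + 7*((-46 + 18) + 21) = -14 + 7*(-28 + 21) = -14 + 7*(-7) = -14 - 49 = -63)
(-9 - 1*(-19)) + N*r = (-9 - 1*(-19)) - 117*(-63) = (-9 + 19) + 7371 = 10 + 7371 = 7381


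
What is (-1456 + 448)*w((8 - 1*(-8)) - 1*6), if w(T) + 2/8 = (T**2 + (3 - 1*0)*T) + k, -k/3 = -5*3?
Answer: -176148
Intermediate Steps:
k = 45 (k = -(-15)*3 = -3*(-15) = 45)
w(T) = 179/4 + T**2 + 3*T (w(T) = -1/4 + ((T**2 + (3 - 1*0)*T) + 45) = -1/4 + ((T**2 + (3 + 0)*T) + 45) = -1/4 + ((T**2 + 3*T) + 45) = -1/4 + (45 + T**2 + 3*T) = 179/4 + T**2 + 3*T)
(-1456 + 448)*w((8 - 1*(-8)) - 1*6) = (-1456 + 448)*(179/4 + ((8 - 1*(-8)) - 1*6)**2 + 3*((8 - 1*(-8)) - 1*6)) = -1008*(179/4 + ((8 + 8) - 6)**2 + 3*((8 + 8) - 6)) = -1008*(179/4 + (16 - 6)**2 + 3*(16 - 6)) = -1008*(179/4 + 10**2 + 3*10) = -1008*(179/4 + 100 + 30) = -1008*699/4 = -176148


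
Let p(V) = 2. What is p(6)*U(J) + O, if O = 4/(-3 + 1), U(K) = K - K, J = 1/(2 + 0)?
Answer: -2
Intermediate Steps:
J = ½ (J = 1/2 = ½ ≈ 0.50000)
U(K) = 0
O = -2 (O = 4/(-2) = -½*4 = -2)
p(6)*U(J) + O = 2*0 - 2 = 0 - 2 = -2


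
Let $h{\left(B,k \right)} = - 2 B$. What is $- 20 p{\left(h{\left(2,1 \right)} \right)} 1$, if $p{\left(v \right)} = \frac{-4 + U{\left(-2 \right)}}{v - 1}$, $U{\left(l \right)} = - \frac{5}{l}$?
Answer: $-6$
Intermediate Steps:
$p{\left(v \right)} = - \frac{3}{2 \left(-1 + v\right)}$ ($p{\left(v \right)} = \frac{-4 - \frac{5}{-2}}{v - 1} = \frac{-4 - - \frac{5}{2}}{-1 + v} = \frac{-4 + \frac{5}{2}}{-1 + v} = - \frac{3}{2 \left(-1 + v\right)}$)
$- 20 p{\left(h{\left(2,1 \right)} \right)} 1 = - 20 \left(- \frac{3}{-2 + 2 \left(\left(-2\right) 2\right)}\right) 1 = - 20 \left(- \frac{3}{-2 + 2 \left(-4\right)}\right) 1 = - 20 \left(- \frac{3}{-2 - 8}\right) 1 = - 20 \left(- \frac{3}{-10}\right) 1 = - 20 \left(\left(-3\right) \left(- \frac{1}{10}\right)\right) 1 = \left(-20\right) \frac{3}{10} \cdot 1 = \left(-6\right) 1 = -6$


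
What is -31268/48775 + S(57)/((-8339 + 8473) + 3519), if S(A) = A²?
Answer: 44247971/178175075 ≈ 0.24834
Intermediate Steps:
-31268/48775 + S(57)/((-8339 + 8473) + 3519) = -31268/48775 + 57²/((-8339 + 8473) + 3519) = -31268*1/48775 + 3249/(134 + 3519) = -31268/48775 + 3249/3653 = 44247971/178175075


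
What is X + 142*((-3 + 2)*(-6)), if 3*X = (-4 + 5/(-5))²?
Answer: 2581/3 ≈ 860.33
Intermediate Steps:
X = 25/3 (X = (-4 + 5/(-5))²/3 = (-4 + 5*(-⅕))²/3 = (-4 - 1)²/3 = (⅓)*(-5)² = (⅓)*25 = 25/3 ≈ 8.3333)
X + 142*((-3 + 2)*(-6)) = 25/3 + 142*((-3 + 2)*(-6)) = 25/3 + 142*(-1*(-6)) = 25/3 + 142*6 = 25/3 + 852 = 2581/3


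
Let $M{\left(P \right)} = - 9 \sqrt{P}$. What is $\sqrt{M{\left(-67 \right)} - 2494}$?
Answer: $\sqrt{-2494 - 9 i \sqrt{67}} \approx 0.7375 - 49.945 i$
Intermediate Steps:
$\sqrt{M{\left(-67 \right)} - 2494} = \sqrt{- 9 \sqrt{-67} - 2494} = \sqrt{- 9 i \sqrt{67} - 2494} = \sqrt{-2494 - 9 i \sqrt{67}}$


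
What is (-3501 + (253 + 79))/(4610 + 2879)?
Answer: -3169/7489 ≈ -0.42315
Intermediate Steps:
(-3501 + (253 + 79))/(4610 + 2879) = (-3501 + 332)/7489 = -3169*1/7489 = -3169/7489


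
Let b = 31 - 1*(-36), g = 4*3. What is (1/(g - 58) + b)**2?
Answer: 9492561/2116 ≈ 4486.1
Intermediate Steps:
g = 12
b = 67 (b = 31 + 36 = 67)
(1/(g - 58) + b)**2 = (1/(12 - 58) + 67)**2 = (1/(-46) + 67)**2 = (-1/46 + 67)**2 = (3081/46)**2 = 9492561/2116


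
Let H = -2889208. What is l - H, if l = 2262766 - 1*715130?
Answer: 4436844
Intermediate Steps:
l = 1547636 (l = 2262766 - 715130 = 1547636)
l - H = 1547636 - 1*(-2889208) = 1547636 + 2889208 = 4436844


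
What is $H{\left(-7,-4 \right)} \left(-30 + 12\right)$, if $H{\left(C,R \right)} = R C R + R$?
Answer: $2088$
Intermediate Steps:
$H{\left(C,R \right)} = R + C R^{2}$ ($H{\left(C,R \right)} = C R R + R = C R^{2} + R = R + C R^{2}$)
$H{\left(-7,-4 \right)} \left(-30 + 12\right) = - 4 \left(1 - -28\right) \left(-30 + 12\right) = - 4 \left(1 + 28\right) \left(-18\right) = \left(-4\right) 29 \left(-18\right) = \left(-116\right) \left(-18\right) = 2088$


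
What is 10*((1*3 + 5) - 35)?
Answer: -270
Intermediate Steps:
10*((1*3 + 5) - 35) = 10*((3 + 5) - 35) = 10*(8 - 35) = 10*(-27) = -270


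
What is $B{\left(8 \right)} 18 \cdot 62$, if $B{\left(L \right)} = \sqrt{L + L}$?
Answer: $4464$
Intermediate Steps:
$B{\left(L \right)} = \sqrt{2} \sqrt{L}$ ($B{\left(L \right)} = \sqrt{2 L} = \sqrt{2} \sqrt{L}$)
$B{\left(8 \right)} 18 \cdot 62 = \sqrt{2} \sqrt{8} \cdot 18 \cdot 62 = \sqrt{2} \cdot 2 \sqrt{2} \cdot 18 \cdot 62 = 4 \cdot 18 \cdot 62 = 72 \cdot 62 = 4464$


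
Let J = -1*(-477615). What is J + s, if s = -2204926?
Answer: -1727311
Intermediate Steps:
J = 477615
J + s = 477615 - 2204926 = -1727311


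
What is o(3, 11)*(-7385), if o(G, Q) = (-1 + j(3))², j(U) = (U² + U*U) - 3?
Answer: -1447460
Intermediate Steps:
j(U) = -3 + 2*U² (j(U) = (U² + U²) - 3 = 2*U² - 3 = -3 + 2*U²)
o(G, Q) = 196 (o(G, Q) = (-1 + (-3 + 2*3²))² = (-1 + (-3 + 2*9))² = (-1 + (-3 + 18))² = (-1 + 15)² = 14² = 196)
o(3, 11)*(-7385) = 196*(-7385) = -1447460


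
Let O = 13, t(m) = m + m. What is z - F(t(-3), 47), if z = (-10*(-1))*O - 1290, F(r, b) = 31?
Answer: -1191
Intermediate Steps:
t(m) = 2*m
z = -1160 (z = -10*(-1)*13 - 1290 = 10*13 - 1290 = 130 - 1290 = -1160)
z - F(t(-3), 47) = -1160 - 1*31 = -1160 - 31 = -1191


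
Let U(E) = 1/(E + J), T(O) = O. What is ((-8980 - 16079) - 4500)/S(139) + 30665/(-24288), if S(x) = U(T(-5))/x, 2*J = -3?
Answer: 648648813607/24288 ≈ 2.6707e+7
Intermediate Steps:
J = -3/2 (J = (½)*(-3) = -3/2 ≈ -1.5000)
U(E) = 1/(-3/2 + E) (U(E) = 1/(E - 3/2) = 1/(-3/2 + E))
S(x) = -2/(13*x) (S(x) = (2/(-3 + 2*(-5)))/x = (2/(-3 - 10))/x = (2/(-13))/x = (2*(-1/13))/x = -2/(13*x))
((-8980 - 16079) - 4500)/S(139) + 30665/(-24288) = ((-8980 - 16079) - 4500)/((-2/13/139)) + 30665/(-24288) = (-25059 - 4500)/((-2/13*1/139)) + 30665*(-1/24288) = -29559/(-2/1807) - 30665/24288 = -29559*(-1807/2) - 30665/24288 = 53413113/2 - 30665/24288 = 648648813607/24288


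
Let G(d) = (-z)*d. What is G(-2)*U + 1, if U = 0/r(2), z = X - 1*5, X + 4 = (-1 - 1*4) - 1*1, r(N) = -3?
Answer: 1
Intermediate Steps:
X = -10 (X = -4 + ((-1 - 1*4) - 1*1) = -4 + ((-1 - 4) - 1) = -4 + (-5 - 1) = -4 - 6 = -10)
z = -15 (z = -10 - 1*5 = -10 - 5 = -15)
G(d) = 15*d (G(d) = (-1*(-15))*d = 15*d)
U = 0 (U = 0/(-3) = 0*(-⅓) = 0)
G(-2)*U + 1 = (15*(-2))*0 + 1 = -30*0 + 1 = 0 + 1 = 1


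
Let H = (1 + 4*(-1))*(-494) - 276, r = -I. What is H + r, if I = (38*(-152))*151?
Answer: 873382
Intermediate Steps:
I = -872176 (I = -5776*151 = -872176)
r = 872176 (r = -1*(-872176) = 872176)
H = 1206 (H = (1 - 4)*(-494) - 276 = -3*(-494) - 276 = 1482 - 276 = 1206)
H + r = 1206 + 872176 = 873382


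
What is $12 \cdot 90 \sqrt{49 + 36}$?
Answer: $1080 \sqrt{85} \approx 9957.1$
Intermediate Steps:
$12 \cdot 90 \sqrt{49 + 36} = 1080 \sqrt{85}$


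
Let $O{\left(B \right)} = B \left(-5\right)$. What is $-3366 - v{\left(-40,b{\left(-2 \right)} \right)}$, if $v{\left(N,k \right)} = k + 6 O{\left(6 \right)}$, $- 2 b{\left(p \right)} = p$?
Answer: $-3187$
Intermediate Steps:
$O{\left(B \right)} = - 5 B$
$b{\left(p \right)} = - \frac{p}{2}$
$v{\left(N,k \right)} = -180 + k$ ($v{\left(N,k \right)} = k + 6 \left(\left(-5\right) 6\right) = k + 6 \left(-30\right) = k - 180 = -180 + k$)
$-3366 - v{\left(-40,b{\left(-2 \right)} \right)} = -3366 - \left(-180 - -1\right) = -3366 - \left(-180 + 1\right) = -3366 - -179 = -3366 + 179 = -3187$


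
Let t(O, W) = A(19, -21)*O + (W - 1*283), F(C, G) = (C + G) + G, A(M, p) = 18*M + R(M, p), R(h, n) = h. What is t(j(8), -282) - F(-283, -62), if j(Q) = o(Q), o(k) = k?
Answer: 2730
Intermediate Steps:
A(M, p) = 19*M (A(M, p) = 18*M + M = 19*M)
j(Q) = Q
F(C, G) = C + 2*G
t(O, W) = -283 + W + 361*O (t(O, W) = (19*19)*O + (W - 1*283) = 361*O + (W - 283) = 361*O + (-283 + W) = -283 + W + 361*O)
t(j(8), -282) - F(-283, -62) = (-283 - 282 + 361*8) - (-283 + 2*(-62)) = (-283 - 282 + 2888) - (-283 - 124) = 2323 - 1*(-407) = 2323 + 407 = 2730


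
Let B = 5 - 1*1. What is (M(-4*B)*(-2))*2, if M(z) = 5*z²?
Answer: -5120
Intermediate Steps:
B = 4 (B = 5 - 1 = 4)
(M(-4*B)*(-2))*2 = ((5*(-4*4)²)*(-2))*2 = ((5*(-16)²)*(-2))*2 = ((5*256)*(-2))*2 = (1280*(-2))*2 = -2560*2 = -5120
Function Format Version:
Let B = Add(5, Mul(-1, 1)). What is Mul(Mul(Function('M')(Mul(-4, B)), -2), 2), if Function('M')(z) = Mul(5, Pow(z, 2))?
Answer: -5120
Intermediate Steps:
B = 4 (B = Add(5, -1) = 4)
Mul(Mul(Function('M')(Mul(-4, B)), -2), 2) = Mul(Mul(Mul(5, Pow(Mul(-4, 4), 2)), -2), 2) = Mul(Mul(Mul(5, Pow(-16, 2)), -2), 2) = Mul(Mul(Mul(5, 256), -2), 2) = Mul(Mul(1280, -2), 2) = Mul(-2560, 2) = -5120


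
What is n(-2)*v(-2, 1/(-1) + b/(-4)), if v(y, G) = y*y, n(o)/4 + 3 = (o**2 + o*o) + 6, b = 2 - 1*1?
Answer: 176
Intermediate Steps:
b = 1 (b = 2 - 1 = 1)
n(o) = 12 + 8*o**2 (n(o) = -12 + 4*((o**2 + o*o) + 6) = -12 + 4*((o**2 + o**2) + 6) = -12 + 4*(2*o**2 + 6) = -12 + 4*(6 + 2*o**2) = -12 + (24 + 8*o**2) = 12 + 8*o**2)
v(y, G) = y**2
n(-2)*v(-2, 1/(-1) + b/(-4)) = (12 + 8*(-2)**2)*(-2)**2 = (12 + 8*4)*4 = (12 + 32)*4 = 44*4 = 176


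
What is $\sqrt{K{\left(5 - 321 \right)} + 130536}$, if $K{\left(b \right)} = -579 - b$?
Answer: $\sqrt{130273} \approx 360.93$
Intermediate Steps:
$\sqrt{K{\left(5 - 321 \right)} + 130536} = \sqrt{\left(-579 - \left(5 - 321\right)\right) + 130536} = \sqrt{\left(-579 - -316\right) + 130536} = \sqrt{\left(-579 + 316\right) + 130536} = \sqrt{-263 + 130536} = \sqrt{130273}$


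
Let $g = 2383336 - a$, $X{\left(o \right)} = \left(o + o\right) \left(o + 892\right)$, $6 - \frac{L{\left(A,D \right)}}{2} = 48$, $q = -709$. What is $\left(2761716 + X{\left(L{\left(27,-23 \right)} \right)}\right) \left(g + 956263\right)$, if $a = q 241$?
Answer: $9218390674896$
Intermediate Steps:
$L{\left(A,D \right)} = -84$ ($L{\left(A,D \right)} = 12 - 96 = -84$)
$a = -170869$ ($a = \left(-709\right) 241 = -170869$)
$X{\left(o \right)} = 2 o \left(892 + o\right)$
$g = 2554205$ ($g = 2383336 - -170869 = 2383336 + 170869 = 2554205$)
$\left(2761716 + X{\left(L{\left(27,-23 \right)} \right)}\right) \left(g + 956263\right) = \left(2761716 + 2 \left(-84\right) \left(892 - 84\right)\right) \left(2554205 + 956263\right) = \left(2761716 + 2 \left(-84\right) 808\right) 3510468 = \left(2761716 - 135744\right) 3510468 = 2625972 \cdot 3510468 = 9218390674896$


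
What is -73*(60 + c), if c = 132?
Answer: -14016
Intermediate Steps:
-73*(60 + c) = -73*(60 + 132) = -73*192 = -14016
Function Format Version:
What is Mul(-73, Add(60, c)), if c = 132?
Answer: -14016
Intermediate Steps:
Mul(-73, Add(60, c)) = Mul(-73, Add(60, 132)) = Mul(-73, 192) = -14016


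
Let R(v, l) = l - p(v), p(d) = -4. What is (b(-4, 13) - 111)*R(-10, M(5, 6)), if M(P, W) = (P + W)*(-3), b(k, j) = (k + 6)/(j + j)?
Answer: 41818/13 ≈ 3216.8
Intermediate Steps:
b(k, j) = (6 + k)/(2*j) (b(k, j) = (6 + k)/((2*j)) = (6 + k)*(1/(2*j)) = (6 + k)/(2*j))
M(P, W) = -3*P - 3*W
R(v, l) = 4 + l (R(v, l) = l - 1*(-4) = l + 4 = 4 + l)
(b(-4, 13) - 111)*R(-10, M(5, 6)) = ((1/2)*(6 - 4)/13 - 111)*(4 + (-3*5 - 3*6)) = ((1/2)*(1/13)*2 - 111)*(4 + (-15 - 18)) = (1/13 - 111)*(4 - 33) = -1442/13*(-29) = 41818/13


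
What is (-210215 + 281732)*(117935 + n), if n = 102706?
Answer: 15779582397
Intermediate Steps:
(-210215 + 281732)*(117935 + n) = (-210215 + 281732)*(117935 + 102706) = 71517*220641 = 15779582397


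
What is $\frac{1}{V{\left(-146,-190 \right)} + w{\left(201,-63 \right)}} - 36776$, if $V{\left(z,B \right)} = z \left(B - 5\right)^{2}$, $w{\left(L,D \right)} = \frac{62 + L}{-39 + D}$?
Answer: $- \frac{20825092672990}{566268563} \approx -36776.0$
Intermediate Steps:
$w{\left(L,D \right)} = \frac{62 + L}{-39 + D}$
$V{\left(z,B \right)} = z \left(-5 + B\right)^{2}$
$\frac{1}{V{\left(-146,-190 \right)} + w{\left(201,-63 \right)}} - 36776 = \frac{1}{- 146 \left(-5 - 190\right)^{2} + \frac{62 + 201}{-39 - 63}} - 36776 = \frac{1}{- 146 \left(-195\right)^{2} + \frac{1}{-102} \cdot 263} - 36776 = \frac{1}{\left(-146\right) 38025 - \frac{263}{102}} - 36776 = \frac{1}{-5551650 - \frac{263}{102}} - 36776 = \frac{1}{- \frac{566268563}{102}} - 36776 = - \frac{102}{566268563} - 36776 = - \frac{20825092672990}{566268563}$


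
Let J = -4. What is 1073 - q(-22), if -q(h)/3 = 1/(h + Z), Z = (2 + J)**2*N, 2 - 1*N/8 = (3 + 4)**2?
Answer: 1637395/1526 ≈ 1073.0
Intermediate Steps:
N = -376 (N = 16 - 8*(3 + 4)**2 = 16 - 8*7**2 = 16 - 8*49 = 16 - 392 = -376)
Z = -1504 (Z = (2 - 4)**2*(-376) = (-2)**2*(-376) = 4*(-376) = -1504)
q(h) = -3/(-1504 + h) (q(h) = -3/(h - 1504) = -3/(-1504 + h))
1073 - q(-22) = 1073 - (-3)/(-1504 - 22) = 1073 - (-3)/(-1526) = 1073 - (-3)*(-1)/1526 = 1073 - 1*3/1526 = 1073 - 3/1526 = 1637395/1526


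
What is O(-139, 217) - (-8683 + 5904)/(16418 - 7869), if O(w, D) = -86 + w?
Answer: -1920746/8549 ≈ -224.67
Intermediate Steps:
O(-139, 217) - (-8683 + 5904)/(16418 - 7869) = (-86 - 139) - (-8683 + 5904)/(16418 - 7869) = -225 - (-2779)/8549 = -225 - 1*(-2779/8549) = -225 + 2779/8549 = -1920746/8549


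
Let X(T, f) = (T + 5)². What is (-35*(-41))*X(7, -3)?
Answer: 206640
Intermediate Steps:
X(T, f) = (5 + T)²
(-35*(-41))*X(7, -3) = (-35*(-41))*(5 + 7)² = 1435*12² = 1435*144 = 206640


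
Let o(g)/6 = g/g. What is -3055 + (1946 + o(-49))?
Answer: -1103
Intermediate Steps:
o(g) = 6 (o(g) = 6*(g/g) = 6*1 = 6)
-3055 + (1946 + o(-49)) = -3055 + (1946 + 6) = -3055 + 1952 = -1103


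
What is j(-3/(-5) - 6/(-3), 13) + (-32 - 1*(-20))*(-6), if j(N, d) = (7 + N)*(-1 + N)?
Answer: 2184/25 ≈ 87.360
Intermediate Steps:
j(N, d) = (-1 + N)*(7 + N)
j(-3/(-5) - 6/(-3), 13) + (-32 - 1*(-20))*(-6) = (-7 + (-3/(-5) - 6/(-3))² + 6*(-3/(-5) - 6/(-3))) + (-32 - 1*(-20))*(-6) = (-7 + (-3*(-⅕) - 6*(-⅓))² + 6*(-3*(-⅕) - 6*(-⅓))) + (-32 + 20)*(-6) = (-7 + (⅗ + 2)² + 6*(⅗ + 2)) - 12*(-6) = (-7 + (13/5)² + 6*(13/5)) + 72 = (-7 + 169/25 + 78/5) + 72 = 384/25 + 72 = 2184/25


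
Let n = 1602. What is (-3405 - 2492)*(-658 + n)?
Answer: -5566768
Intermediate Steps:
(-3405 - 2492)*(-658 + n) = (-3405 - 2492)*(-658 + 1602) = -5897*944 = -5566768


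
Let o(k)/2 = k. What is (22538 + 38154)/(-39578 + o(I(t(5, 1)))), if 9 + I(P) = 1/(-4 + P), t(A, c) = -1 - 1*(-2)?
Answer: -91038/59395 ≈ -1.5328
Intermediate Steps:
t(A, c) = 1 (t(A, c) = -1 + 2 = 1)
I(P) = -9 + 1/(-4 + P)
o(k) = 2*k
(22538 + 38154)/(-39578 + o(I(t(5, 1)))) = (22538 + 38154)/(-39578 + 2*((37 - 9*1)/(-4 + 1))) = 60692/(-39578 + 2*((37 - 9)/(-3))) = 60692/(-39578 + 2*(-⅓*28)) = 60692/(-39578 + 2*(-28/3)) = 60692/(-39578 - 56/3) = 60692/(-118790/3) = 60692*(-3/118790) = -91038/59395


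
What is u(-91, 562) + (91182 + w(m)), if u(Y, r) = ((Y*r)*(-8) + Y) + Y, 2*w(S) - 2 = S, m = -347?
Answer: 999927/2 ≈ 4.9996e+5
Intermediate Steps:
w(S) = 1 + S/2
u(Y, r) = 2*Y - 8*Y*r (u(Y, r) = (-8*Y*r + Y) + Y = (Y - 8*Y*r) + Y = 2*Y - 8*Y*r)
u(-91, 562) + (91182 + w(m)) = 2*(-91)*(1 - 4*562) + (91182 + (1 + (1/2)*(-347))) = 2*(-91)*(1 - 2248) + (91182 + (1 - 347/2)) = 2*(-91)*(-2247) + (91182 - 345/2) = 408954 + 182019/2 = 999927/2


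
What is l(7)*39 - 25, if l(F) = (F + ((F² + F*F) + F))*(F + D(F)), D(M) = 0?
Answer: 30551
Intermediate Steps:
l(F) = F*(2*F + 2*F²) (l(F) = (F + ((F² + F*F) + F))*(F + 0) = (F + ((F² + F²) + F))*F = (F + (2*F² + F))*F = (F + (F + 2*F²))*F = (2*F + 2*F²)*F = F*(2*F + 2*F²))
l(7)*39 - 25 = (2*7²*(1 + 7))*39 - 25 = (2*49*8)*39 - 25 = 784*39 - 25 = 30576 - 25 = 30551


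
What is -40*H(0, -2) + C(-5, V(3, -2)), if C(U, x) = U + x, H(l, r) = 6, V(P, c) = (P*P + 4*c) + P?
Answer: -241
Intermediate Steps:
V(P, c) = P + P² + 4*c (V(P, c) = (P² + 4*c) + P = P + P² + 4*c)
-40*H(0, -2) + C(-5, V(3, -2)) = -40*6 + (-5 + (3 + 3² + 4*(-2))) = -240 + (-5 + (3 + 9 - 8)) = -240 + (-5 + 4) = -240 - 1 = -241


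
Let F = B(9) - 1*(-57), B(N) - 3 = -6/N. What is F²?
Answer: 31684/9 ≈ 3520.4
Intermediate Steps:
B(N) = 3 - 6/N
F = 178/3 (F = (3 - 6/9) - 1*(-57) = (3 - 6*⅑) + 57 = (3 - ⅔) + 57 = 7/3 + 57 = 178/3 ≈ 59.333)
F² = (178/3)² = 31684/9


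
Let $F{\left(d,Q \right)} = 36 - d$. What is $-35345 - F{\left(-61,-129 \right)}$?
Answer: $-35442$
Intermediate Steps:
$-35345 - F{\left(-61,-129 \right)} = -35345 - \left(36 - -61\right) = -35345 - \left(36 + 61\right) = -35345 - 97 = -35442$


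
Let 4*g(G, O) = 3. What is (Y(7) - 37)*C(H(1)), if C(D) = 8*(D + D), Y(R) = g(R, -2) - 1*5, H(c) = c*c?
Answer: -660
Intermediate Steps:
g(G, O) = ¾ (g(G, O) = (¼)*3 = ¾)
H(c) = c²
Y(R) = -17/4 (Y(R) = ¾ - 1*5 = ¾ - 5 = -17/4)
C(D) = 16*D (C(D) = 8*(2*D) = 16*D)
(Y(7) - 37)*C(H(1)) = (-17/4 - 37)*(16*1²) = -660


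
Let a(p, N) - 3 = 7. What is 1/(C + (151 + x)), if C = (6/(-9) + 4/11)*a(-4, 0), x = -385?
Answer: -33/7822 ≈ -0.0042189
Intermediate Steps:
a(p, N) = 10 (a(p, N) = 3 + 7 = 10)
C = -100/33 (C = (6/(-9) + 4/11)*10 = (6*(-⅑) + 4*(1/11))*10 = (-⅔ + 4/11)*10 = -10/33*10 = -100/33 ≈ -3.0303)
1/(C + (151 + x)) = 1/(-100/33 + (151 - 385)) = 1/(-100/33 - 234) = 1/(-7822/33) = -33/7822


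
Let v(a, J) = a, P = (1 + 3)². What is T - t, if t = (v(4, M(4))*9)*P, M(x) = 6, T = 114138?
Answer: 113562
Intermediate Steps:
P = 16 (P = 4² = 16)
t = 576 (t = (4*9)*16 = 36*16 = 576)
T - t = 114138 - 1*576 = 114138 - 576 = 113562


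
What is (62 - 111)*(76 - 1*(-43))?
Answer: -5831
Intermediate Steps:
(62 - 111)*(76 - 1*(-43)) = -49*(76 + 43) = -49*119 = -5831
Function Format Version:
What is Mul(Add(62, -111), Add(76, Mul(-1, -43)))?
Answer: -5831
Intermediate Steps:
Mul(Add(62, -111), Add(76, Mul(-1, -43))) = Mul(-49, Add(76, 43)) = Mul(-49, 119) = -5831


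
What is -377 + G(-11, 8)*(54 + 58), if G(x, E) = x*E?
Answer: -10233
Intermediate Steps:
G(x, E) = E*x
-377 + G(-11, 8)*(54 + 58) = -377 + (8*(-11))*(54 + 58) = -377 - 88*112 = -377 - 9856 = -10233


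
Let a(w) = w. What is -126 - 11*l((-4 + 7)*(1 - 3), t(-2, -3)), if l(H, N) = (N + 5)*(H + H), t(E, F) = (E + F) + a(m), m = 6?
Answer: 666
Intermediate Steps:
t(E, F) = 6 + E + F (t(E, F) = (E + F) + 6 = 6 + E + F)
l(H, N) = 2*H*(5 + N) (l(H, N) = (5 + N)*(2*H) = 2*H*(5 + N))
-126 - 11*l((-4 + 7)*(1 - 3), t(-2, -3)) = -126 - 22*(-4 + 7)*(1 - 3)*(5 + (6 - 2 - 3)) = -126 - 22*3*(-2)*(5 + 1) = -126 - 22*(-6)*6 = -126 - 11*(-72) = -126 + 792 = 666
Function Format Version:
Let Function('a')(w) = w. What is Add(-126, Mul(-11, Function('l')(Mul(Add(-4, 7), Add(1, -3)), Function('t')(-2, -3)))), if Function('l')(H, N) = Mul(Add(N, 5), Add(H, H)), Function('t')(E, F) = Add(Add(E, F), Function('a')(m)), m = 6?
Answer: 666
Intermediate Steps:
Function('t')(E, F) = Add(6, E, F) (Function('t')(E, F) = Add(Add(E, F), 6) = Add(6, E, F))
Function('l')(H, N) = Mul(2, H, Add(5, N)) (Function('l')(H, N) = Mul(Add(5, N), Mul(2, H)) = Mul(2, H, Add(5, N)))
Add(-126, Mul(-11, Function('l')(Mul(Add(-4, 7), Add(1, -3)), Function('t')(-2, -3)))) = Add(-126, Mul(-11, Mul(2, Mul(Add(-4, 7), Add(1, -3)), Add(5, Add(6, -2, -3))))) = Add(-126, Mul(-11, Mul(2, Mul(3, -2), Add(5, 1)))) = Add(-126, Mul(-11, Mul(2, -6, 6))) = Add(-126, Mul(-11, -72)) = Add(-126, 792) = 666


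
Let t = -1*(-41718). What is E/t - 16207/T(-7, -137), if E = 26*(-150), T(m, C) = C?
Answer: 112598221/952561 ≈ 118.21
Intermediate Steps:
E = -3900
t = 41718
E/t - 16207/T(-7, -137) = -3900/41718 - 16207/(-137) = -3900*1/41718 - 16207*(-1/137) = -650/6953 + 16207/137 = 112598221/952561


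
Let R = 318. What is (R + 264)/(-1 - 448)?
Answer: -582/449 ≈ -1.2962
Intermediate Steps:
(R + 264)/(-1 - 448) = (318 + 264)/(-1 - 448) = 582/(-449) = 582*(-1/449) = -582/449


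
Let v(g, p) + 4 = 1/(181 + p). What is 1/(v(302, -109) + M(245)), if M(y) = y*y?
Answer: 72/4321513 ≈ 1.6661e-5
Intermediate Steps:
M(y) = y²
v(g, p) = -4 + 1/(181 + p)
1/(v(302, -109) + M(245)) = 1/((-723 - 4*(-109))/(181 - 109) + 245²) = 1/((-723 + 436)/72 + 60025) = 1/((1/72)*(-287) + 60025) = 1/(-287/72 + 60025) = 1/(4321513/72) = 72/4321513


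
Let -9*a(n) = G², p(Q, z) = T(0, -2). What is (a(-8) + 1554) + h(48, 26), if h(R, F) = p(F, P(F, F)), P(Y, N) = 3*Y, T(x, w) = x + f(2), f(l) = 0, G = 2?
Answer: 13982/9 ≈ 1553.6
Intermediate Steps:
T(x, w) = x (T(x, w) = x + 0 = x)
p(Q, z) = 0
a(n) = -4/9 (a(n) = -⅑*2² = -⅑*4 = -4/9)
h(R, F) = 0
(a(-8) + 1554) + h(48, 26) = (-4/9 + 1554) + 0 = 13982/9 + 0 = 13982/9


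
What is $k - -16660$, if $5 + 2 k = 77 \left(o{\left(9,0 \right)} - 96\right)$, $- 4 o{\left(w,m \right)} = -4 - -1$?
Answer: $\frac{103923}{8} \approx 12990.0$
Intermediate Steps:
$o{\left(w,m \right)} = \frac{3}{4}$ ($o{\left(w,m \right)} = - \frac{-4 - -1}{4} = - \frac{-4 + 1}{4} = \left(- \frac{1}{4}\right) \left(-3\right) = \frac{3}{4}$)
$k = - \frac{29357}{8}$ ($k = - \frac{5}{2} + \frac{77 \left(\frac{3}{4} - 96\right)}{2} = - \frac{5}{2} + \frac{77 \left(- \frac{381}{4}\right)}{2} = - \frac{5}{2} + \frac{1}{2} \left(- \frac{29337}{4}\right) = - \frac{5}{2} - \frac{29337}{8} = - \frac{29357}{8} \approx -3669.6$)
$k - -16660 = - \frac{29357}{8} - -16660 = - \frac{29357}{8} + 16660 = \frac{103923}{8}$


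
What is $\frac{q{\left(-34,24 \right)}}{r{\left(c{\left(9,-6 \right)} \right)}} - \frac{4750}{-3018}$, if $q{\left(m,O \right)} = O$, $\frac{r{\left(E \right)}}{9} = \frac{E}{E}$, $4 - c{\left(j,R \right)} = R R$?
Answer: $\frac{2133}{503} \approx 4.2406$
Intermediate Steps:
$c{\left(j,R \right)} = 4 - R^{2}$ ($c{\left(j,R \right)} = 4 - R R = 4 - R^{2}$)
$r{\left(E \right)} = 9$ ($r{\left(E \right)} = 9 \frac{E}{E} = 9 \cdot 1 = 9$)
$\frac{q{\left(-34,24 \right)}}{r{\left(c{\left(9,-6 \right)} \right)}} - \frac{4750}{-3018} = \frac{24}{9} - \frac{4750}{-3018} = 24 \cdot \frac{1}{9} - - \frac{2375}{1509} = \frac{8}{3} + \frac{2375}{1509} = \frac{2133}{503}$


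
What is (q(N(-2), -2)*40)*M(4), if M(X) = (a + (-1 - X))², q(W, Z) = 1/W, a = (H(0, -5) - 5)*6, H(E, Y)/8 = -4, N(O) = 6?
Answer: 1030580/3 ≈ 3.4353e+5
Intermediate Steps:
H(E, Y) = -32 (H(E, Y) = 8*(-4) = -32)
a = -222 (a = (-32 - 5)*6 = -37*6 = -222)
M(X) = (-223 - X)² (M(X) = (-222 + (-1 - X))² = (-223 - X)²)
(q(N(-2), -2)*40)*M(4) = (40/6)*(223 + 4)² = ((⅙)*40)*227² = (20/3)*51529 = 1030580/3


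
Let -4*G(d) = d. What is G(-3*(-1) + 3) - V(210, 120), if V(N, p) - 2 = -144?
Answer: 281/2 ≈ 140.50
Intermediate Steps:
G(d) = -d/4
V(N, p) = -142 (V(N, p) = 2 - 144 = -142)
G(-3*(-1) + 3) - V(210, 120) = -(-3*(-1) + 3)/4 - 1*(-142) = -(3 + 3)/4 + 142 = -¼*6 + 142 = -3/2 + 142 = 281/2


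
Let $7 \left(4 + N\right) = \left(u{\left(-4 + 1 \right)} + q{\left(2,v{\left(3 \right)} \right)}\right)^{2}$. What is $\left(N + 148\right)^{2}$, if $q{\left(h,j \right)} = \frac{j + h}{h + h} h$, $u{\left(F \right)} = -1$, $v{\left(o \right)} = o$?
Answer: $\frac{16329681}{784} \approx 20829.0$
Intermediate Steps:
$q{\left(h,j \right)} = \frac{h}{2} + \frac{j}{2}$ ($q{\left(h,j \right)} = \frac{h + j}{2 h} h = \frac{h}{2} + \frac{j}{2}$)
$N = - \frac{103}{28}$ ($N = -4 + \frac{\left(-1 + \left(\frac{1}{2} \cdot 2 + \frac{1}{2} \cdot 3\right)\right)^{2}}{7} = -4 + \frac{\left(-1 + \left(1 + \frac{3}{2}\right)\right)^{2}}{7} = -4 + \frac{\left(-1 + \frac{5}{2}\right)^{2}}{7} = -4 + \frac{\left(\frac{3}{2}\right)^{2}}{7} = -4 + \frac{1}{7} \cdot \frac{9}{4} = -4 + \frac{9}{28} = - \frac{103}{28} \approx -3.6786$)
$\left(N + 148\right)^{2} = \left(- \frac{103}{28} + 148\right)^{2} = \left(\frac{4041}{28}\right)^{2} = \frac{16329681}{784}$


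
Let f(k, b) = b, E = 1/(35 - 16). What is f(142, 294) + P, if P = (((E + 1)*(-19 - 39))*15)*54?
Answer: -934014/19 ≈ -49159.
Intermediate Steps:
E = 1/19 ≈ 0.052632
P = -939600/19 (P = (((1/19 + 1)*(-19 - 39))*15)*54 = (((20/19)*(-58))*15)*54 = -1160/19*15*54 = -17400/19*54 = -939600/19 ≈ -49453.)
f(142, 294) + P = 294 - 939600/19 = -934014/19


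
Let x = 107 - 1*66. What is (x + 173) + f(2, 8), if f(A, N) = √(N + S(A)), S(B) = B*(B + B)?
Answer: 218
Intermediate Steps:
x = 41 (x = 107 - 66 = 41)
S(B) = 2*B² (S(B) = B*(2*B) = 2*B²)
f(A, N) = √(N + 2*A²)
(x + 173) + f(2, 8) = (41 + 173) + √(8 + 2*2²) = 214 + √(8 + 2*4) = 214 + √(8 + 8) = 214 + √16 = 214 + 4 = 218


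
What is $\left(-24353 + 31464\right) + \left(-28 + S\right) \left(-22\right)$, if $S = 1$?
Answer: $7705$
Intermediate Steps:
$\left(-24353 + 31464\right) + \left(-28 + S\right) \left(-22\right) = \left(-24353 + 31464\right) + \left(-28 + 1\right) \left(-22\right) = 7111 - -594 = 7111 + 594 = 7705$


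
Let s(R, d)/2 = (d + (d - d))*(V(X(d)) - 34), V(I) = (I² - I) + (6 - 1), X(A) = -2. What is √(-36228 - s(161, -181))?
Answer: I*√44554 ≈ 211.08*I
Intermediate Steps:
V(I) = 5 + I² - I (V(I) = (I² - I) + 5 = 5 + I² - I)
s(R, d) = -46*d (s(R, d) = 2*((d + (d - d))*((5 + (-2)² - 1*(-2)) - 34)) = 2*((d + 0)*((5 + 4 + 2) - 34)) = 2*(d*(11 - 34)) = 2*(d*(-23)) = 2*(-23*d) = -46*d)
√(-36228 - s(161, -181)) = √(-36228 - (-46)*(-181)) = √(-36228 - 1*8326) = √(-36228 - 8326) = √(-44554) = I*√44554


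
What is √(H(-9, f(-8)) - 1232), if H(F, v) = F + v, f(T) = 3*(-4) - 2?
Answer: I*√1255 ≈ 35.426*I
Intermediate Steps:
f(T) = -14 (f(T) = -12 - 2 = -14)
√(H(-9, f(-8)) - 1232) = √((-9 - 14) - 1232) = √(-23 - 1232) = √(-1255) = I*√1255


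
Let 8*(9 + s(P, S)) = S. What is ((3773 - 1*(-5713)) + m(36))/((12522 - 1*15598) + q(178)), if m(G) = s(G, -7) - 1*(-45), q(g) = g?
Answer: -76169/23184 ≈ -3.2854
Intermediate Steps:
s(P, S) = -9 + S/8
m(G) = 281/8 (m(G) = (-9 + (⅛)*(-7)) - 1*(-45) = (-9 - 7/8) + 45 = -79/8 + 45 = 281/8)
((3773 - 1*(-5713)) + m(36))/((12522 - 1*15598) + q(178)) = ((3773 - 1*(-5713)) + 281/8)/((12522 - 1*15598) + 178) = ((3773 + 5713) + 281/8)/((12522 - 15598) + 178) = (9486 + 281/8)/(-3076 + 178) = (76169/8)/(-2898) = (76169/8)*(-1/2898) = -76169/23184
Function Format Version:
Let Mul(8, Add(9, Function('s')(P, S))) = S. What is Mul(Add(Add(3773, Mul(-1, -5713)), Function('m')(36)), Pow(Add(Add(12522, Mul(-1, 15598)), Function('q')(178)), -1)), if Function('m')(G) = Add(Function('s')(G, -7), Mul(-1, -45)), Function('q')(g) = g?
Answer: Rational(-76169, 23184) ≈ -3.2854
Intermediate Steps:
Function('s')(P, S) = Add(-9, Mul(Rational(1, 8), S))
Function('m')(G) = Rational(281, 8) (Function('m')(G) = Add(Add(-9, Mul(Rational(1, 8), -7)), Mul(-1, -45)) = Add(Add(-9, Rational(-7, 8)), 45) = Add(Rational(-79, 8), 45) = Rational(281, 8))
Mul(Add(Add(3773, Mul(-1, -5713)), Function('m')(36)), Pow(Add(Add(12522, Mul(-1, 15598)), Function('q')(178)), -1)) = Mul(Add(Add(3773, Mul(-1, -5713)), Rational(281, 8)), Pow(Add(Add(12522, Mul(-1, 15598)), 178), -1)) = Mul(Add(Add(3773, 5713), Rational(281, 8)), Pow(Add(Add(12522, -15598), 178), -1)) = Mul(Add(9486, Rational(281, 8)), Pow(Add(-3076, 178), -1)) = Mul(Rational(76169, 8), Pow(-2898, -1)) = Mul(Rational(76169, 8), Rational(-1, 2898)) = Rational(-76169, 23184)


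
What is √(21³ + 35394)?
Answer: √44655 ≈ 211.32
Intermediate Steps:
√(21³ + 35394) = √(9261 + 35394) = √44655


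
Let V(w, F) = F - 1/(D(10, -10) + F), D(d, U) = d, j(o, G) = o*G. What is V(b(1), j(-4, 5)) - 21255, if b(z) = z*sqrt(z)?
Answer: -212749/10 ≈ -21275.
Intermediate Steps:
j(o, G) = G*o
b(z) = z**(3/2)
V(w, F) = F - 1/(10 + F)
V(b(1), j(-4, 5)) - 21255 = (-1 + (5*(-4))**2 + 10*(5*(-4)))/(10 + 5*(-4)) - 21255 = (-1 + (-20)**2 + 10*(-20))/(10 - 20) - 21255 = (-1 + 400 - 200)/(-10) - 21255 = -1/10*199 - 21255 = -199/10 - 21255 = -212749/10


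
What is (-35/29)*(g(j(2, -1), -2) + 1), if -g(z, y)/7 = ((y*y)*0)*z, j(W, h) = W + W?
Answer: -35/29 ≈ -1.2069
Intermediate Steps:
j(W, h) = 2*W
g(z, y) = 0 (g(z, y) = -7*(y*y)*0*z = -7*y**2*0*z = -0*z = -7*0 = 0)
(-35/29)*(g(j(2, -1), -2) + 1) = (-35/29)*(0 + 1) = -35*1/29*1 = -35/29*1 = -35/29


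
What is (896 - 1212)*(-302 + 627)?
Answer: -102700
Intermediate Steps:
(896 - 1212)*(-302 + 627) = -316*325 = -102700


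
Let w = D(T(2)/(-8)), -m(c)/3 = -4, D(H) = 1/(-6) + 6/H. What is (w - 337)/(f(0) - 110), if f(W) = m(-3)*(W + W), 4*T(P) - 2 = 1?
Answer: 2407/660 ≈ 3.6470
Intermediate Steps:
T(P) = ¾ (T(P) = ½ + (¼)*1 = ½ + ¼ = ¾)
D(H) = -⅙ + 6/H (D(H) = 1*(-⅙) + 6/H = -⅙ + 6/H)
m(c) = 12 (m(c) = -3*(-4) = 12)
w = -385/6 (w = (36 - 3/(4*(-8)))/(6*(((¾)/(-8)))) = (36 - 3*(-1)/(4*8))/(6*(((¾)*(-⅛)))) = (36 - 1*(-3/32))/(6*(-3/32)) = (⅙)*(-32/3)*(36 + 3/32) = (⅙)*(-32/3)*(1155/32) = -385/6 ≈ -64.167)
f(W) = 24*W (f(W) = 12*(W + W) = 12*(2*W) = 24*W)
(w - 337)/(f(0) - 110) = (-385/6 - 337)/(24*0 - 110) = -2407/(6*(0 - 110)) = -2407/6/(-110) = -2407/6*(-1/110) = 2407/660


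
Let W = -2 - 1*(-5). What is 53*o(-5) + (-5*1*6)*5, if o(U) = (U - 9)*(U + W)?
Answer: 1334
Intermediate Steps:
W = 3 (W = -2 + 5 = 3)
o(U) = (-9 + U)*(3 + U) (o(U) = (U - 9)*(U + 3) = (-9 + U)*(3 + U))
53*o(-5) + (-5*1*6)*5 = 53*(-27 + (-5)² - 6*(-5)) + (-5*1*6)*5 = 53*(-27 + 25 + 30) - 5*6*5 = 53*28 - 30*5 = 1484 - 150 = 1334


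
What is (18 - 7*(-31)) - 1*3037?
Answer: -2802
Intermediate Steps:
(18 - 7*(-31)) - 1*3037 = (18 + 217) - 3037 = 235 - 3037 = -2802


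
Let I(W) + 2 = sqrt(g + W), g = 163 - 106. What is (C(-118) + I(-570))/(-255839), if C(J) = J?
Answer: 120/255839 - 3*I*sqrt(57)/255839 ≈ 0.00046904 - 8.853e-5*I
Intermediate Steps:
g = 57
I(W) = -2 + sqrt(57 + W)
(C(-118) + I(-570))/(-255839) = (-118 + (-2 + sqrt(57 - 570)))/(-255839) = (-118 + (-2 + sqrt(-513)))*(-1/255839) = (-118 + (-2 + 3*I*sqrt(57)))*(-1/255839) = (-120 + 3*I*sqrt(57))*(-1/255839) = 120/255839 - 3*I*sqrt(57)/255839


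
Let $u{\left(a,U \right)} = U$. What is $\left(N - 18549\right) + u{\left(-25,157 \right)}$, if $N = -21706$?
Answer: $-40098$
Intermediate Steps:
$\left(N - 18549\right) + u{\left(-25,157 \right)} = \left(-21706 - 18549\right) + 157 = -40255 + 157 = -40098$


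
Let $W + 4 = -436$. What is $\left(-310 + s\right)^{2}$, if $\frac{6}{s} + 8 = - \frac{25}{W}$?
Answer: $\frac{5242628836}{54289} \approx 96569.0$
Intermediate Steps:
$W = -440$ ($W = -4 - 436 = -440$)
$s = - \frac{176}{233}$ ($s = \frac{6}{-8 - \frac{25}{-440}} = \frac{6}{-8 - - \frac{5}{88}} = \frac{6}{-8 + \frac{5}{88}} = \frac{6}{- \frac{699}{88}} = 6 \left(- \frac{88}{699}\right) = - \frac{176}{233} \approx -0.75536$)
$\left(-310 + s\right)^{2} = \left(-310 - \frac{176}{233}\right)^{2} = \left(- \frac{72406}{233}\right)^{2} = \frac{5242628836}{54289}$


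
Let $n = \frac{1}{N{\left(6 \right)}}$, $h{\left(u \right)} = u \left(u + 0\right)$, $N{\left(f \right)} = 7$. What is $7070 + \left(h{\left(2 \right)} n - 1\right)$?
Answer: $\frac{49487}{7} \approx 7069.6$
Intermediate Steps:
$h{\left(u \right)} = u^{2}$ ($h{\left(u \right)} = u u = u^{2}$)
$n = \frac{1}{7} \approx 0.14286$
$7070 + \left(h{\left(2 \right)} n - 1\right) = 7070 - \left(1 - 2^{2} \cdot \frac{1}{7}\right) = 7070 + \left(4 \cdot \frac{1}{7} - 1\right) = 7070 + \left(\frac{4}{7} - 1\right) = 7070 - \frac{3}{7} = \frac{49487}{7}$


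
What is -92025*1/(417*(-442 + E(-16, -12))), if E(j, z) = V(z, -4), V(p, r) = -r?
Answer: 10225/20294 ≈ 0.50384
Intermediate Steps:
E(j, z) = 4 (E(j, z) = -1*(-4) = 4)
-92025*1/(417*(-442 + E(-16, -12))) = -92025*1/(417*(-442 + 4)) = -92025/(417*(-438)) = -92025/(-182646) = -92025*(-1/182646) = 10225/20294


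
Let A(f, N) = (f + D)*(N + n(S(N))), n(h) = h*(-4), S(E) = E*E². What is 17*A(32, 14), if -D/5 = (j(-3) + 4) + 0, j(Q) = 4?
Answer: 1490832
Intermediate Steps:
S(E) = E³
n(h) = -4*h
D = -40 (D = -5*((4 + 4) + 0) = -5*(8 + 0) = -5*8 = -40)
A(f, N) = (-40 + f)*(N - 4*N³) (A(f, N) = (f - 40)*(N - 4*N³) = (-40 + f)*(N - 4*N³))
17*A(32, 14) = 17*(14*(-40 + 32 + 160*14² - 4*32*14²)) = 17*(14*(-40 + 32 + 160*196 - 4*32*196)) = 17*(14*(-40 + 32 + 31360 - 25088)) = 17*(14*6264) = 17*87696 = 1490832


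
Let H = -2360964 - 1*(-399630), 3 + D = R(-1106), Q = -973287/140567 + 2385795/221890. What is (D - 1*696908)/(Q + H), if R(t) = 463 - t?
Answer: 619657234389356/1747848440072031 ≈ 0.35453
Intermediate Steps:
Q = 3411468381/891154618 (Q = -973287*1/140567 + 2385795*(1/221890) = -139041/20081 + 477159/44378 = 3411468381/891154618 ≈ 3.8281)
D = 1566 (D = -3 + (463 - 1*(-1106)) = -3 + (463 + 1106) = -3 + 1569 = 1566)
H = -1961334 (H = -2360964 + 399630 = -1961334)
(D - 1*696908)/(Q + H) = (1566 - 1*696908)/(3411468381/891154618 - 1961334) = (1566 - 696908)/(-1747848440072031/891154618) = -695342*(-891154618/1747848440072031) = 619657234389356/1747848440072031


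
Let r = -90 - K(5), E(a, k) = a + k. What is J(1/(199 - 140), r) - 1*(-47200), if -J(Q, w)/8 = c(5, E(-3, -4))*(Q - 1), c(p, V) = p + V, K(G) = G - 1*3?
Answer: 2783872/59 ≈ 47184.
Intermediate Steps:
K(G) = -3 + G (K(G) = G - 3 = -3 + G)
c(p, V) = V + p
r = -92 (r = -90 - (-3 + 5) = -90 - 1*2 = -90 - 2 = -92)
J(Q, w) = -16 + 16*Q (J(Q, w) = -8*((-3 - 4) + 5)*(Q - 1) = -8*(-7 + 5)*(-1 + Q) = -(-16)*(-1 + Q) = -8*(2 - 2*Q) = -16 + 16*Q)
J(1/(199 - 140), r) - 1*(-47200) = (-16 + 16/(199 - 140)) - 1*(-47200) = (-16 + 16/59) + 47200 = -928/59 + 47200 = 2783872/59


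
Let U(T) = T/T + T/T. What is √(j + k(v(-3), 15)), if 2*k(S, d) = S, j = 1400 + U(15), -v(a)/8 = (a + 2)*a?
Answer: √1390 ≈ 37.283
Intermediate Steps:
U(T) = 2 (U(T) = 1 + 1 = 2)
v(a) = -8*a*(2 + a) (v(a) = -8*(a + 2)*a = -8*(2 + a)*a = -8*a*(2 + a))
j = 1402 (j = 1400 + 2 = 1402)
k(S, d) = S/2
√(j + k(v(-3), 15)) = √(1402 + (-8*(-3)*(2 - 3))/2) = √(1402 + (-8*(-3)*(-1))/2) = √(1402 + (½)*(-24)) = √(1402 - 12) = √1390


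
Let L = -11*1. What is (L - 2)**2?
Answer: 169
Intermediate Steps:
L = -11
(L - 2)**2 = (-11 - 2)**2 = (-13)**2 = 169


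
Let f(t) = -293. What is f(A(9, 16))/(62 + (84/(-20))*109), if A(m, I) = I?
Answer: 1465/1979 ≈ 0.74027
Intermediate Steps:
f(A(9, 16))/(62 + (84/(-20))*109) = -293/(62 + (84/(-20))*109) = -293/(62 + (84*(-1/20))*109) = -293/(62 - 21/5*109) = -293/(62 - 2289/5) = -293/(-1979/5) = -293*(-5/1979) = 1465/1979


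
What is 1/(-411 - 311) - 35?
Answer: -25271/722 ≈ -35.001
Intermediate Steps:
1/(-411 - 311) - 35 = 1/(-722) - 35 = -1/722 - 35 = -25271/722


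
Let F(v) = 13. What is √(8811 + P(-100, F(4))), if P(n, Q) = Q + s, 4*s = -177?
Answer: √35119/2 ≈ 93.700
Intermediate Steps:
s = -177/4 (s = (¼)*(-177) = -177/4 ≈ -44.250)
P(n, Q) = -177/4 + Q (P(n, Q) = Q - 177/4 = -177/4 + Q)
√(8811 + P(-100, F(4))) = √(8811 + (-177/4 + 13)) = √(8811 - 125/4) = √(35119/4) = √35119/2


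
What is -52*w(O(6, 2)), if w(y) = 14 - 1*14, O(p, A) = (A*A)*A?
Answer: 0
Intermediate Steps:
O(p, A) = A**3 (O(p, A) = A**2*A = A**3)
w(y) = 0 (w(y) = 14 - 14 = 0)
-52*w(O(6, 2)) = -52*0 = 0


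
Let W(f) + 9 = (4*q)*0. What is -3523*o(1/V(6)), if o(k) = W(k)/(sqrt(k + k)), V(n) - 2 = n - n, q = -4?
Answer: 31707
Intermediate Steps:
V(n) = 2 (V(n) = 2 + (n - n) = 2 + 0 = 2)
W(f) = -9 (W(f) = -9 + (4*(-4))*0 = -9 - 16*0 = -9 + 0 = -9)
o(k) = -9*sqrt(2)/(2*sqrt(k)) (o(k) = -9/sqrt(k + k) = -9*sqrt(2)/(2*sqrt(k)))
-3523*o(1/V(6)) = -(-31707)*sqrt(2)/(2*sqrt(1/2)) = -(-31707)*sqrt(2)/(2*1/sqrt(2)) = -(-31707)*sqrt(2)*sqrt(2)/2 = -3523*(-9) = 31707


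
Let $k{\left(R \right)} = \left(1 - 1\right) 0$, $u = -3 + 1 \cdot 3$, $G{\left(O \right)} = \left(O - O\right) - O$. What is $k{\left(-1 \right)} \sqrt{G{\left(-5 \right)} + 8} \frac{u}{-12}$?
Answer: $0$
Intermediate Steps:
$G{\left(O \right)} = - O$ ($G{\left(O \right)} = 0 - O = - O$)
$u = 0$ ($u = -3 + 3 = 0$)
$k{\left(R \right)} = 0$ ($k{\left(R \right)} = 0 \cdot 0 = 0$)
$k{\left(-1 \right)} \sqrt{G{\left(-5 \right)} + 8} \frac{u}{-12} = 0 \sqrt{\left(-1\right) \left(-5\right) + 8} \frac{0}{-12} = 0 \sqrt{5 + 8} \cdot 0 \left(- \frac{1}{12}\right) = 0 \sqrt{13} \cdot 0 = 0 \cdot 0 = 0$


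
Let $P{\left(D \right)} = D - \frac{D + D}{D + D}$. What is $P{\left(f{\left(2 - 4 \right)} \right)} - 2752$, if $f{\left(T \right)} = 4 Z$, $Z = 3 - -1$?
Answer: $-2737$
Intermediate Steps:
$Z = 4$ ($Z = 3 + 1 = 4$)
$f{\left(T \right)} = 16$ ($f{\left(T \right)} = 4 \cdot 4 = 16$)
$P{\left(D \right)} = -1 + D$ ($P{\left(D \right)} = D - \frac{2 D}{2 D} = D - 2 D \frac{1}{2 D} = D - 1 = -1 + D$)
$P{\left(f{\left(2 - 4 \right)} \right)} - 2752 = \left(-1 + 16\right) - 2752 = 15 - 2752 = -2737$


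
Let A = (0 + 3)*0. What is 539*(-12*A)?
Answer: 0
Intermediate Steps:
A = 0 (A = 3*0 = 0)
539*(-12*A) = 539*(-12*0) = 539*0 = 0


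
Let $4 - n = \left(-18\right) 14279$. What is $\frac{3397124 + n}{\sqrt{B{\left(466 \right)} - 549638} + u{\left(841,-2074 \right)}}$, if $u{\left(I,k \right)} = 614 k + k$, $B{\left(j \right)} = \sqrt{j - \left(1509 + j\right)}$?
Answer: $- \frac{3654150}{1275510 - \sqrt{-549638 + i \sqrt{1509}}} \approx -2.8649 - 0.0016652 i$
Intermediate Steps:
$B{\left(j \right)} = i \sqrt{1509}$ ($B{\left(j \right)} = \sqrt{-1509} = i \sqrt{1509}$)
$u{\left(I,k \right)} = 615 k$
$n = 257026$ ($n = 4 - \left(-18\right) 14279 = 4 - -257022 = 4 + 257022 = 257026$)
$\frac{3397124 + n}{\sqrt{B{\left(466 \right)} - 549638} + u{\left(841,-2074 \right)}} = \frac{3397124 + 257026}{\sqrt{i \sqrt{1509} - 549638} + 615 \left(-2074\right)} = \frac{3654150}{\sqrt{-549638 + i \sqrt{1509}} - 1275510} = \frac{3654150}{-1275510 + \sqrt{-549638 + i \sqrt{1509}}}$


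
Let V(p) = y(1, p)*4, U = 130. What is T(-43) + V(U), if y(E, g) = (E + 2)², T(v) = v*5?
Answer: -179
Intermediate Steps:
T(v) = 5*v
y(E, g) = (2 + E)²
V(p) = 36 (V(p) = (2 + 1)²*4 = 3²*4 = 9*4 = 36)
T(-43) + V(U) = 5*(-43) + 36 = -215 + 36 = -179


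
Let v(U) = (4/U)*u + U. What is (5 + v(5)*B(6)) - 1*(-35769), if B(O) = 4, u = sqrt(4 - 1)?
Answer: 35794 + 16*sqrt(3)/5 ≈ 35800.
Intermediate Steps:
u = sqrt(3) ≈ 1.7320
v(U) = U + 4*sqrt(3)/U (v(U) = (4/U)*sqrt(3) + U = 4*sqrt(3)/U + U = U + 4*sqrt(3)/U)
(5 + v(5)*B(6)) - 1*(-35769) = (5 + (5 + 4*sqrt(3)/5)*4) - 1*(-35769) = (5 + (5 + 4*sqrt(3)*(1/5))*4) + 35769 = (5 + (5 + 4*sqrt(3)/5)*4) + 35769 = (5 + (20 + 16*sqrt(3)/5)) + 35769 = (25 + 16*sqrt(3)/5) + 35769 = 35794 + 16*sqrt(3)/5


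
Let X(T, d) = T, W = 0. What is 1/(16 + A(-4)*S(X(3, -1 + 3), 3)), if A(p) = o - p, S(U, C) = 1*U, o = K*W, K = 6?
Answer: 1/28 ≈ 0.035714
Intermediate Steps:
o = 0 (o = 6*0 = 0)
S(U, C) = U
A(p) = -p (A(p) = 0 - p = -p)
1/(16 + A(-4)*S(X(3, -1 + 3), 3)) = 1/(16 - 1*(-4)*3) = 1/(16 + 4*3) = 1/(16 + 12) = 1/28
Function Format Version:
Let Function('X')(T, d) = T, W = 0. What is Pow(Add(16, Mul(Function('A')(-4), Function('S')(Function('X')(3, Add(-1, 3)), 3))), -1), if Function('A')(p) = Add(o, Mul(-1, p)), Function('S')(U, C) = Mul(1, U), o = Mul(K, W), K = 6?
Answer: Rational(1, 28) ≈ 0.035714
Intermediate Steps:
o = 0 (o = Mul(6, 0) = 0)
Function('S')(U, C) = U
Function('A')(p) = Mul(-1, p) (Function('A')(p) = Add(0, Mul(-1, p)) = Mul(-1, p))
Pow(Add(16, Mul(Function('A')(-4), Function('S')(Function('X')(3, Add(-1, 3)), 3))), -1) = Pow(Add(16, Mul(Mul(-1, -4), 3)), -1) = Pow(Add(16, Mul(4, 3)), -1) = Pow(Add(16, 12), -1) = Pow(28, -1) = Rational(1, 28)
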